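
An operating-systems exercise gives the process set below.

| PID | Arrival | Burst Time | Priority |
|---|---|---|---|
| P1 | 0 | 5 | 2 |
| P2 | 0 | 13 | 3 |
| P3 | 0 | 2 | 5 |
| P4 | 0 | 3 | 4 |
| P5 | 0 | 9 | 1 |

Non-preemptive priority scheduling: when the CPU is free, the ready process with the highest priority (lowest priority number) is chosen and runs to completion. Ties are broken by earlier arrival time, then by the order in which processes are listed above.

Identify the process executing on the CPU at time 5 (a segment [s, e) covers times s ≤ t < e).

P5

Gantt: | P5 0-9 | P1 9-14 | P2 14-27 | P4 27-30 | P3 30-32 |
Completion: P1=14  P2=27  P3=32  P4=30  P5=9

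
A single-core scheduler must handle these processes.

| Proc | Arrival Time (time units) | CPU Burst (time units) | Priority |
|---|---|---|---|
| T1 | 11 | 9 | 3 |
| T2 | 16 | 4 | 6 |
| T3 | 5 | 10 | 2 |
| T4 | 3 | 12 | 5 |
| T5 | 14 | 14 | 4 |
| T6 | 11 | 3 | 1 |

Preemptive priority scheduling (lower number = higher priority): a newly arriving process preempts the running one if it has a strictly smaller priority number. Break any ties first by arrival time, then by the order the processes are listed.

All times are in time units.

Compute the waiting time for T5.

13

Schedule: | idle 0-3 | T4 3-5 | T3 5-11 | T6 11-14 | T3 14-18 | T1 18-27 | T5 27-41 | T4 41-51 | T2 51-55 |
Completion: T1=27  T2=55  T3=18  T4=51  T5=41  T6=14
Turnaround (C−A): T1=16  T2=39  T3=13  T4=48  T5=27  T6=3
Waiting(T5) = turnaround − burst = 27 − 14 = 13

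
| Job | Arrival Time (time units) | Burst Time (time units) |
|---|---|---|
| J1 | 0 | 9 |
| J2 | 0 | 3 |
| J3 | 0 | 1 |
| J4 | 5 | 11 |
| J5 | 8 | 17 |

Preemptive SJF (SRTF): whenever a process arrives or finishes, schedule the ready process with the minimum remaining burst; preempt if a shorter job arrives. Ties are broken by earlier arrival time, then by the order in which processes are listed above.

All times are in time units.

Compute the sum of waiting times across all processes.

Schedule: | J3 0-1 | J2 1-4 | J1 4-13 | J4 13-24 | J5 24-41 |
Completion: J1=13  J2=4  J3=1  J4=24  J5=41
Turnaround (C−A): J1=13  J2=4  J3=1  J4=19  J5=33
Waiting = turnaround − burst: J1=4, J2=1, J3=0, J4=8, J5=16
Total waiting = 4 + 1 + 0 + 8 + 16 = 29

29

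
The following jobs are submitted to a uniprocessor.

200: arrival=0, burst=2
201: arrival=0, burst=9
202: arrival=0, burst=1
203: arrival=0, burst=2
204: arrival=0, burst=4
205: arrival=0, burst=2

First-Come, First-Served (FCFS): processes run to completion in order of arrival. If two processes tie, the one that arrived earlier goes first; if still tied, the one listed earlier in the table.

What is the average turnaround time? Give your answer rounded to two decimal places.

Timeline: | 200 0-2 | 201 2-11 | 202 11-12 | 203 12-14 | 204 14-18 | 205 18-20 |
Completion: 200=2  201=11  202=12  203=14  204=18  205=20
Turnaround times: 200=2, 201=11, 202=12, 203=14, 204=18, 205=20
Average turnaround = (2+11+12+14+18+20) / 6 = 77/6 = 12.83

12.83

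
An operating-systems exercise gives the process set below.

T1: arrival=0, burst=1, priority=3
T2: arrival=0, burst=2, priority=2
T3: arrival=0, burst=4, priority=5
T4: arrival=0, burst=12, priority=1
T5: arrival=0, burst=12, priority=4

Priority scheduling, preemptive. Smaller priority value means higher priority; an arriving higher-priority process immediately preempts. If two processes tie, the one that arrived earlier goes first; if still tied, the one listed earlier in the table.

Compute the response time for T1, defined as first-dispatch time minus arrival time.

14

Gantt: | T4 0-12 | T2 12-14 | T1 14-15 | T5 15-27 | T3 27-31 |
Completion: T1=15  T2=14  T3=31  T4=12  T5=27
Turnaround (C−A): T1=15  T2=14  T3=31  T4=12  T5=27
Response(T1) = first start − arrival = 14 − 0 = 14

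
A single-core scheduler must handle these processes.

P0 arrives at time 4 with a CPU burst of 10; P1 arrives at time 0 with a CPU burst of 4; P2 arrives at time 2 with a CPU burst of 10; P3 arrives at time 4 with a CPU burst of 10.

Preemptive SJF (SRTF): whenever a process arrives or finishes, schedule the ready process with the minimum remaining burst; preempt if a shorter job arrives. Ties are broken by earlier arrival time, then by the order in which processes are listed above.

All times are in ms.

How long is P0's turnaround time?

20

Schedule: | P1 0-4 | P2 4-14 | P0 14-24 | P3 24-34 |
Completion: P0=24  P1=4  P2=14  P3=34
Turnaround (C−A): P0=20  P1=4  P2=12  P3=30
Turnaround(P0) = completion − arrival = 24 − 4 = 20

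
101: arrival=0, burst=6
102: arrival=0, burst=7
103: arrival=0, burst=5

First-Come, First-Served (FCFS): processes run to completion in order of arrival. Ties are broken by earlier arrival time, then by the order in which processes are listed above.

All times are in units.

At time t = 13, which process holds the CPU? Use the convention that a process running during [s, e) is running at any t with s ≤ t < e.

103

Schedule: | 101 0-6 | 102 6-13 | 103 13-18 |
Completion: 101=6  102=13  103=18
Turnaround (C−A): 101=6  102=13  103=18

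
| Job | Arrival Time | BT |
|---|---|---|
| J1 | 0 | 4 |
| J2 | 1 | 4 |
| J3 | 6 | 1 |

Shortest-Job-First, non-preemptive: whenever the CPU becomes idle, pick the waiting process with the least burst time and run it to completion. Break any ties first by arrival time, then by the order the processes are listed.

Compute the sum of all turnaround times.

Gantt: | J1 0-4 | J2 4-8 | J3 8-9 |
Completion: J1=4  J2=8  J3=9
Turnaround = completion − arrival: J1=4, J2=7, J3=3
Total turnaround = 4 + 7 + 3 = 14

14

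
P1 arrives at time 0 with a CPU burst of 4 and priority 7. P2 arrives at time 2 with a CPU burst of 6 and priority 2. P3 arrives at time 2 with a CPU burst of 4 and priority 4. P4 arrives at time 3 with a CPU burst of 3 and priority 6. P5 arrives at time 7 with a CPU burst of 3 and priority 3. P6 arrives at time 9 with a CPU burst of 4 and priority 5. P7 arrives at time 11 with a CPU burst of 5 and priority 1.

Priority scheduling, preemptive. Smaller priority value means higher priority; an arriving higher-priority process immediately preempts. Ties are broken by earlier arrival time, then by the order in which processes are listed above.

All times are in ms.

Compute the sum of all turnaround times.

101

Timeline: | P1 0-2 | P2 2-8 | P5 8-11 | P7 11-16 | P3 16-20 | P6 20-24 | P4 24-27 | P1 27-29 |
Completion: P1=29  P2=8  P3=20  P4=27  P5=11  P6=24  P7=16
Turnaround = completion − arrival: P1=29, P2=6, P3=18, P4=24, P5=4, P6=15, P7=5
Total turnaround = 29 + 6 + 18 + 24 + 4 + 15 + 5 = 101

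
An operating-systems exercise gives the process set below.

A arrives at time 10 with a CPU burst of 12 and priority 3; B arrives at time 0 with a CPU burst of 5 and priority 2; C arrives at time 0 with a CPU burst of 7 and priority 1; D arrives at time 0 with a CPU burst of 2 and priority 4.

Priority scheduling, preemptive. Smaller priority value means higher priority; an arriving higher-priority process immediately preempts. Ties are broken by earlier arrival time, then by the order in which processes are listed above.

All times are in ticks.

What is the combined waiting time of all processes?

33

Timeline: | C 0-7 | B 7-12 | A 12-24 | D 24-26 |
Completion: A=24  B=12  C=7  D=26
Turnaround (C−A): A=14  B=12  C=7  D=26
Waiting = turnaround − burst: A=2, B=7, C=0, D=24
Total waiting = 2 + 7 + 0 + 24 = 33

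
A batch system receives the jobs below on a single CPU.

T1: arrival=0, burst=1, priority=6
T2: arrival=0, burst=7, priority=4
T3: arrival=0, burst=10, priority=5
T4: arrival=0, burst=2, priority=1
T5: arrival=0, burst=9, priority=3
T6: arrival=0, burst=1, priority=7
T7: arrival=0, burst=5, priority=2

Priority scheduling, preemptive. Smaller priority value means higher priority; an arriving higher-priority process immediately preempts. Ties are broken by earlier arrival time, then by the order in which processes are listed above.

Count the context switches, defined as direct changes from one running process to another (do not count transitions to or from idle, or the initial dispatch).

6

Gantt: | T4 0-2 | T7 2-7 | T5 7-16 | T2 16-23 | T3 23-33 | T1 33-34 | T6 34-35 |
Completion: T1=34  T2=23  T3=33  T4=2  T5=16  T6=35  T7=7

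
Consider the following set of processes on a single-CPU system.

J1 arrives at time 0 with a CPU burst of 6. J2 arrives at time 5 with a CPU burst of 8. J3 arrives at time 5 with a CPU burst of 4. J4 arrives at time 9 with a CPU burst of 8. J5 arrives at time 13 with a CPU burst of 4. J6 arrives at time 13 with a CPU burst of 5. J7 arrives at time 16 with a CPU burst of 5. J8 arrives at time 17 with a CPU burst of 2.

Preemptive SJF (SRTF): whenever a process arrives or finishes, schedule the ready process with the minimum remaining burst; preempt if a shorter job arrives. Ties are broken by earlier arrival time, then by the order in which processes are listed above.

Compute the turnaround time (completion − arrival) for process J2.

Schedule: | J1 0-6 | J3 6-10 | J2 10-13 | J5 13-17 | J8 17-19 | J2 19-24 | J6 24-29 | J7 29-34 | J4 34-42 |
Completion: J1=6  J2=24  J3=10  J4=42  J5=17  J6=29  J7=34  J8=19
Turnaround (C−A): J1=6  J2=19  J3=5  J4=33  J5=4  J6=16  J7=18  J8=2
Turnaround(J2) = completion − arrival = 24 − 5 = 19

19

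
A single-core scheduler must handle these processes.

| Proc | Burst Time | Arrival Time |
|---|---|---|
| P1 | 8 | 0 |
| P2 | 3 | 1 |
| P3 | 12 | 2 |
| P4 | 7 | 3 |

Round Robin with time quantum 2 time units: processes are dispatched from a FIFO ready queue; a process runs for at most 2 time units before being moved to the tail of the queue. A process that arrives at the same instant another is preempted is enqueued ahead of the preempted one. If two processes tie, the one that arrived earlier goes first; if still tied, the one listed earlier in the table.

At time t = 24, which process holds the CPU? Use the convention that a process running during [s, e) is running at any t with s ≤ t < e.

Schedule: | P1 0-2 | P2 2-4 | P3 4-6 | P1 6-8 | P4 8-10 | P2 10-11 | P3 11-13 | P1 13-15 | P4 15-17 | P3 17-19 | P1 19-21 | P4 21-23 | P3 23-25 | P4 25-26 | P3 26-30 |
Completion: P1=21  P2=11  P3=30  P4=26

P3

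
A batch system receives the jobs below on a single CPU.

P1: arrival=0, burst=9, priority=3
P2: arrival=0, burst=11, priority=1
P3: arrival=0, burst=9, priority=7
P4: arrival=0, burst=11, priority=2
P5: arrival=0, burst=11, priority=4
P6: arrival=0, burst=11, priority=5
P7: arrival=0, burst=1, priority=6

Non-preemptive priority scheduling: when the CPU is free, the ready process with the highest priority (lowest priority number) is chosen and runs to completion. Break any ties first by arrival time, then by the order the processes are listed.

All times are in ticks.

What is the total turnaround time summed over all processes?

276

Schedule: | P2 0-11 | P4 11-22 | P1 22-31 | P5 31-42 | P6 42-53 | P7 53-54 | P3 54-63 |
Completion: P1=31  P2=11  P3=63  P4=22  P5=42  P6=53  P7=54
Turnaround = completion − arrival: P1=31, P2=11, P3=63, P4=22, P5=42, P6=53, P7=54
Total turnaround = 31 + 11 + 63 + 22 + 42 + 53 + 54 = 276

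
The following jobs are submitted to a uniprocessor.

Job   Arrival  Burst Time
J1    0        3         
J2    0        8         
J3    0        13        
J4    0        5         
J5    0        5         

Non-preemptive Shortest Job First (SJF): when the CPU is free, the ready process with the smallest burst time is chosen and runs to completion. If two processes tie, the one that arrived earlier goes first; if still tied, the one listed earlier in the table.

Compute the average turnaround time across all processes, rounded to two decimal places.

Schedule: | J1 0-3 | J4 3-8 | J5 8-13 | J2 13-21 | J3 21-34 |
Completion: J1=3  J2=21  J3=34  J4=8  J5=13
Turnaround (C−A): J1=3  J2=21  J3=34  J4=8  J5=13
Turnaround times: J1=3, J2=21, J3=34, J4=8, J5=13
Average turnaround = (3+21+34+8+13) / 5 = 79/5 = 15.80

15.80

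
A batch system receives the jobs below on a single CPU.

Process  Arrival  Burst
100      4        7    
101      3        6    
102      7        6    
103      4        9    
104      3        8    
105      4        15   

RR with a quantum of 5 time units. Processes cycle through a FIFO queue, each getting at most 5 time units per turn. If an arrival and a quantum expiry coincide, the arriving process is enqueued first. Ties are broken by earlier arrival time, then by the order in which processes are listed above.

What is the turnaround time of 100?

35

Timeline: | idle 0-3 | 101 3-8 | 104 8-13 | 100 13-18 | 103 18-23 | 105 23-28 | 102 28-33 | 101 33-34 | 104 34-37 | 100 37-39 | 103 39-43 | 105 43-48 | 102 48-49 | 105 49-54 |
Completion: 100=39  101=34  102=49  103=43  104=37  105=54
Turnaround (C−A): 100=35  101=31  102=42  103=39  104=34  105=50
Turnaround(100) = completion − arrival = 39 − 4 = 35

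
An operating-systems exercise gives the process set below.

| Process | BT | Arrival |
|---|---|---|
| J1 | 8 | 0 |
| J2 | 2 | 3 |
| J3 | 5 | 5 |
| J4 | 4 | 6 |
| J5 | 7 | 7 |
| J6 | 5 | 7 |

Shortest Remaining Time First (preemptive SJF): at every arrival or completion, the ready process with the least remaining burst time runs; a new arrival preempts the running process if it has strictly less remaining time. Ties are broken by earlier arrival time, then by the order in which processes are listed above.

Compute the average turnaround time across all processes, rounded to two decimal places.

Schedule: | J1 0-3 | J2 3-5 | J1 5-10 | J4 10-14 | J3 14-19 | J6 19-24 | J5 24-31 |
Completion: J1=10  J2=5  J3=19  J4=14  J5=31  J6=24
Turnaround (C−A): J1=10  J2=2  J3=14  J4=8  J5=24  J6=17
Turnaround times: J1=10, J2=2, J3=14, J4=8, J5=24, J6=17
Average turnaround = (10+2+14+8+24+17) / 6 = 75/6 = 12.50

12.50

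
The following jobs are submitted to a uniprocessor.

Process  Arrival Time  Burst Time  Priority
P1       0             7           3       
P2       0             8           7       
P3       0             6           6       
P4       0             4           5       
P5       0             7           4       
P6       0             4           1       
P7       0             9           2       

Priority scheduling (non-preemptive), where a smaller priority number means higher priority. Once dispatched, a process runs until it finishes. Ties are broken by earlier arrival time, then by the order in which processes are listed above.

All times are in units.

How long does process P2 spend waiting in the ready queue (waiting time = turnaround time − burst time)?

Timeline: | P6 0-4 | P7 4-13 | P1 13-20 | P5 20-27 | P4 27-31 | P3 31-37 | P2 37-45 |
Completion: P1=20  P2=45  P3=37  P4=31  P5=27  P6=4  P7=13
Turnaround (C−A): P1=20  P2=45  P3=37  P4=31  P5=27  P6=4  P7=13
Waiting(P2) = turnaround − burst = 45 − 8 = 37

37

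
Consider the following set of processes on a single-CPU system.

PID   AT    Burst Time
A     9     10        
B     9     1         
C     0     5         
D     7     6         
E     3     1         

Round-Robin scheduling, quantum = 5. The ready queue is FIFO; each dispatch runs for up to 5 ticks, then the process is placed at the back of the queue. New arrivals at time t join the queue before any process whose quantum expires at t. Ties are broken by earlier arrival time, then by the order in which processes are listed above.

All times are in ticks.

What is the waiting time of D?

6

Gantt: | C 0-5 | E 5-6 | idle 6-7 | D 7-12 | A 12-17 | B 17-18 | D 18-19 | A 19-24 |
Completion: A=24  B=18  C=5  D=19  E=6
Turnaround (C−A): A=15  B=9  C=5  D=12  E=3
Waiting(D) = turnaround − burst = 12 − 6 = 6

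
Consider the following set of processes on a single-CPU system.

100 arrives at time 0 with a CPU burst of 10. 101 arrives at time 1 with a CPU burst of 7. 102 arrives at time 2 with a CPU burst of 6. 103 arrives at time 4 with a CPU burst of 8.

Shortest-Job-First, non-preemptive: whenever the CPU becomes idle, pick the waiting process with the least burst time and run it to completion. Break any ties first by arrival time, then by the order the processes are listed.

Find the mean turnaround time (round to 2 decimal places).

Gantt: | 100 0-10 | 102 10-16 | 101 16-23 | 103 23-31 |
Completion: 100=10  101=23  102=16  103=31
Turnaround times: 100=10, 101=22, 102=14, 103=27
Average turnaround = (10+22+14+27) / 4 = 73/4 = 18.25

18.25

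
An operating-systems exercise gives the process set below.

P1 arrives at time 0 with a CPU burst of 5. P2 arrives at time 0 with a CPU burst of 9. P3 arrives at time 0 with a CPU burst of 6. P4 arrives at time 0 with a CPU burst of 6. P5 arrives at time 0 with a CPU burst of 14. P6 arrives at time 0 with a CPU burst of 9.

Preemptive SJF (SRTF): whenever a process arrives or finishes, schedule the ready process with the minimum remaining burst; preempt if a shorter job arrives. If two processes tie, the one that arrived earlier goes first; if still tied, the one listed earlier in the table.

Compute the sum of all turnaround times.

Schedule: | P1 0-5 | P3 5-11 | P4 11-17 | P2 17-26 | P6 26-35 | P5 35-49 |
Completion: P1=5  P2=26  P3=11  P4=17  P5=49  P6=35
Turnaround (C−A): P1=5  P2=26  P3=11  P4=17  P5=49  P6=35
Turnaround = completion − arrival: P1=5, P2=26, P3=11, P4=17, P5=49, P6=35
Total turnaround = 5 + 26 + 11 + 17 + 49 + 35 = 143

143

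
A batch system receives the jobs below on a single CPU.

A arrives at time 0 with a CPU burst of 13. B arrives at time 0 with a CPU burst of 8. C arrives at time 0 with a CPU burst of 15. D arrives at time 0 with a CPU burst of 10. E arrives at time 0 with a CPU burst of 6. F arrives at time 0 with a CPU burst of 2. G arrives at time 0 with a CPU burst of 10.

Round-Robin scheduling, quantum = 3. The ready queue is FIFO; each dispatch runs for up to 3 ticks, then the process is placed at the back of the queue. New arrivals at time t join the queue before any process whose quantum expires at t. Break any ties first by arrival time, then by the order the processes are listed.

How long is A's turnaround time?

Schedule: | A 0-3 | B 3-6 | C 6-9 | D 9-12 | E 12-15 | F 15-17 | G 17-20 | A 20-23 | B 23-26 | C 26-29 | D 29-32 | E 32-35 | G 35-38 | A 38-41 | B 41-43 | C 43-46 | D 46-49 | G 49-52 | A 52-55 | C 55-58 | D 58-59 | G 59-60 | A 60-61 | C 61-64 |
Completion: A=61  B=43  C=64  D=59  E=35  F=17  G=60
Turnaround (C−A): A=61  B=43  C=64  D=59  E=35  F=17  G=60
Turnaround(A) = completion − arrival = 61 − 0 = 61

61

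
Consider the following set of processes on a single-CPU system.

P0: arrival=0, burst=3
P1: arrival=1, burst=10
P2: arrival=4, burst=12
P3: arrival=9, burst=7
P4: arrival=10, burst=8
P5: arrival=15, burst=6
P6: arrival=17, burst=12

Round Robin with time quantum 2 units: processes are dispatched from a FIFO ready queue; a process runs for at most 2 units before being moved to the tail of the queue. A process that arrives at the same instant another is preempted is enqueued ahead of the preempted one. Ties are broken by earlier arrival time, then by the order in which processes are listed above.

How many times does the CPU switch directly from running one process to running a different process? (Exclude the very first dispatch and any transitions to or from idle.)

Schedule: | P0 0-2 | P1 2-4 | P0 4-5 | P2 5-7 | P1 7-9 | P2 9-11 | P3 11-13 | P1 13-15 | P4 15-17 | P2 17-19 | P3 19-21 | P5 21-23 | P1 23-25 | P6 25-27 | P4 27-29 | P2 29-31 | P3 31-33 | P5 33-35 | P1 35-37 | P6 37-39 | P4 39-41 | P2 41-43 | P3 43-44 | P5 44-46 | P6 46-48 | P4 48-50 | P2 50-52 | P6 52-58 |
Completion: P0=5  P1=37  P2=52  P3=44  P4=50  P5=46  P6=58

27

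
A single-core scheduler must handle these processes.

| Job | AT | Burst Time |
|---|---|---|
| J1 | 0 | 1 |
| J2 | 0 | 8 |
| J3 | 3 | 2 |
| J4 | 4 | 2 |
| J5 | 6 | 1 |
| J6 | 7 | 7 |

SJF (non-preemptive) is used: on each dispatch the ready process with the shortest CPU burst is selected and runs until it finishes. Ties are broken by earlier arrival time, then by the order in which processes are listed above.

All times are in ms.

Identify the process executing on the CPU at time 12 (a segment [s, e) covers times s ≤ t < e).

J4

Gantt: | J1 0-1 | J2 1-9 | J5 9-10 | J3 10-12 | J4 12-14 | J6 14-21 |
Completion: J1=1  J2=9  J3=12  J4=14  J5=10  J6=21
Turnaround (C−A): J1=1  J2=9  J3=9  J4=10  J5=4  J6=14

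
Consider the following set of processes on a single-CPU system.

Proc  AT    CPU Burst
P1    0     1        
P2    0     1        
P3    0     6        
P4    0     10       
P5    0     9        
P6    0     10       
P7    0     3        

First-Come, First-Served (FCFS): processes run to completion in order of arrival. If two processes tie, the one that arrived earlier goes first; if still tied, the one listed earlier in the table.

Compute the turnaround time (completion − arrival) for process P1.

Timeline: | P1 0-1 | P2 1-2 | P3 2-8 | P4 8-18 | P5 18-27 | P6 27-37 | P7 37-40 |
Completion: P1=1  P2=2  P3=8  P4=18  P5=27  P6=37  P7=40
Turnaround(P1) = completion − arrival = 1 − 0 = 1

1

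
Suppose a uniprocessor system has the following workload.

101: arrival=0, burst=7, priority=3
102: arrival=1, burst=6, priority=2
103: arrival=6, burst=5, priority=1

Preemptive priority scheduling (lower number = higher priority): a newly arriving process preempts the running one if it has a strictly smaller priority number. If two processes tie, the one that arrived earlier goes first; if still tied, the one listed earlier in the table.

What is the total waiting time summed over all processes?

Gantt: | 101 0-1 | 102 1-6 | 103 6-11 | 102 11-12 | 101 12-18 |
Completion: 101=18  102=12  103=11
Waiting = turnaround − burst: 101=11, 102=5, 103=0
Total waiting = 11 + 5 + 0 = 16

16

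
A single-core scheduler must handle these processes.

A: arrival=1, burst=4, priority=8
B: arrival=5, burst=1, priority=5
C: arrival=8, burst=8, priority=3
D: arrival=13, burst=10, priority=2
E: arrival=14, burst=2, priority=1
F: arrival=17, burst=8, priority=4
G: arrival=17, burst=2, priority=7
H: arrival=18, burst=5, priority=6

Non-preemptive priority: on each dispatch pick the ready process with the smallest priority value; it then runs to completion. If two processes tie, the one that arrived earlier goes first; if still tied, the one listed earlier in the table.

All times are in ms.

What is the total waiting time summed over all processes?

60

Timeline: | idle 0-1 | A 1-5 | B 5-6 | idle 6-8 | C 8-16 | E 16-18 | D 18-28 | F 28-36 | H 36-41 | G 41-43 |
Completion: A=5  B=6  C=16  D=28  E=18  F=36  G=43  H=41
Turnaround (C−A): A=4  B=1  C=8  D=15  E=4  F=19  G=26  H=23
Waiting = turnaround − burst: A=0, B=0, C=0, D=5, E=2, F=11, G=24, H=18
Total waiting = 0 + 0 + 0 + 5 + 2 + 11 + 24 + 18 = 60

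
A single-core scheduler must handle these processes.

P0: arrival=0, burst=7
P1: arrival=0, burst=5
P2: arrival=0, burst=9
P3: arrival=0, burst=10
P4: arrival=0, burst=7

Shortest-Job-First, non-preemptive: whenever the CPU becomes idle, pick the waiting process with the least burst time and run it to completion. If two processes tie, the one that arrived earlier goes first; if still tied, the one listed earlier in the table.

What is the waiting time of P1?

0

Gantt: | P1 0-5 | P0 5-12 | P4 12-19 | P2 19-28 | P3 28-38 |
Completion: P0=12  P1=5  P2=28  P3=38  P4=19
Turnaround (C−A): P0=12  P1=5  P2=28  P3=38  P4=19
Waiting(P1) = turnaround − burst = 5 − 5 = 0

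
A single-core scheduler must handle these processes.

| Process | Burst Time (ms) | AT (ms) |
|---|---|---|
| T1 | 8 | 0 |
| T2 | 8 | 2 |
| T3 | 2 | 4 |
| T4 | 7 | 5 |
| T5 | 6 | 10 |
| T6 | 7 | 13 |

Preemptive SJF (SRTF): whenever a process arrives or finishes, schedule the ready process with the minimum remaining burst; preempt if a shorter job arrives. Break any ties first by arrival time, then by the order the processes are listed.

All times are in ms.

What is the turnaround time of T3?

2

Schedule: | T1 0-4 | T3 4-6 | T1 6-10 | T5 10-16 | T4 16-23 | T6 23-30 | T2 30-38 |
Completion: T1=10  T2=38  T3=6  T4=23  T5=16  T6=30
Turnaround (C−A): T1=10  T2=36  T3=2  T4=18  T5=6  T6=17
Turnaround(T3) = completion − arrival = 6 − 4 = 2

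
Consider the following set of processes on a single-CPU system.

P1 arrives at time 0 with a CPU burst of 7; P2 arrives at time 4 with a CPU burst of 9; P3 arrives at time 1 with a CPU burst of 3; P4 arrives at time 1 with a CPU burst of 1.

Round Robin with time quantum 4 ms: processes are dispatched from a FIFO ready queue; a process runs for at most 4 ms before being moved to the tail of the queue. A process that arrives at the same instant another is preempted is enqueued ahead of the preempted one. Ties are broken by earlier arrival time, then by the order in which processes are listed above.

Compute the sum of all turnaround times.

44

Schedule: | P1 0-4 | P3 4-7 | P4 7-8 | P2 8-12 | P1 12-15 | P2 15-20 |
Completion: P1=15  P2=20  P3=7  P4=8
Turnaround = completion − arrival: P1=15, P2=16, P3=6, P4=7
Total turnaround = 15 + 16 + 6 + 7 = 44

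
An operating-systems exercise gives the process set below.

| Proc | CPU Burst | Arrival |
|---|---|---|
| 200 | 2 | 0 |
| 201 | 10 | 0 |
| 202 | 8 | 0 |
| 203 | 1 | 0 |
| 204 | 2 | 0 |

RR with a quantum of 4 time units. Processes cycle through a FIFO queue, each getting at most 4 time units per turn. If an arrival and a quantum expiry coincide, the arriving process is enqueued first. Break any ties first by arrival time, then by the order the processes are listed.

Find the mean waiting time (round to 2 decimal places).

Timeline: | 200 0-2 | 201 2-6 | 202 6-10 | 203 10-11 | 204 11-13 | 201 13-17 | 202 17-21 | 201 21-23 |
Completion: 200=2  201=23  202=21  203=11  204=13
Turnaround (C−A): 200=2  201=23  202=21  203=11  204=13
Waiting times: 200=0, 201=13, 202=13, 203=10, 204=11
Average waiting = (0+13+13+10+11) / 5 = 47/5 = 9.40

9.40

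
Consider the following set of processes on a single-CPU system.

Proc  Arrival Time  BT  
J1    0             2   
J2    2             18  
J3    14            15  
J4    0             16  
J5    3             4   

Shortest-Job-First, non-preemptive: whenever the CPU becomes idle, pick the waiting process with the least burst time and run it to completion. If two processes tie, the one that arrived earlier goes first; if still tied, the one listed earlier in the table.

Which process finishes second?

J4

Gantt: | J1 0-2 | J4 2-18 | J5 18-22 | J3 22-37 | J2 37-55 |
Completion: J1=2  J2=55  J3=37  J4=18  J5=22
Turnaround (C−A): J1=2  J2=53  J3=23  J4=18  J5=19
Finish order: J1 → J4 → J5 → J3 → J2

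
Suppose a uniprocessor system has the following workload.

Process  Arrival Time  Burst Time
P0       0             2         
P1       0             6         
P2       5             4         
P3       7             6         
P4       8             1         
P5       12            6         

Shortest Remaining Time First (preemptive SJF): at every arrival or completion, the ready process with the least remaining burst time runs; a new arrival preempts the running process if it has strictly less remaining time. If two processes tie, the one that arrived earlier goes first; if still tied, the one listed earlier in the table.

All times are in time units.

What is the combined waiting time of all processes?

Gantt: | P0 0-2 | P1 2-8 | P4 8-9 | P2 9-13 | P3 13-19 | P5 19-25 |
Completion: P0=2  P1=8  P2=13  P3=19  P4=9  P5=25
Turnaround (C−A): P0=2  P1=8  P2=8  P3=12  P4=1  P5=13
Waiting = turnaround − burst: P0=0, P1=2, P2=4, P3=6, P4=0, P5=7
Total waiting = 0 + 2 + 4 + 6 + 0 + 7 = 19

19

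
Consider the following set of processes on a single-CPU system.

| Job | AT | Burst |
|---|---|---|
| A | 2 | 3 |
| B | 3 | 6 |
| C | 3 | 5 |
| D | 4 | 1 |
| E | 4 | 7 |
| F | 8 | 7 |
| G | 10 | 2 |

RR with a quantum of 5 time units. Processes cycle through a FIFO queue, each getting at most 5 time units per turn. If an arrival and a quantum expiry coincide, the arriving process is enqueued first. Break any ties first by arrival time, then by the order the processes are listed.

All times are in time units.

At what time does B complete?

Schedule: | idle 0-2 | A 2-5 | B 5-10 | C 10-15 | D 15-16 | E 16-21 | F 21-26 | G 26-28 | B 28-29 | E 29-31 | F 31-33 |
Completion: A=5  B=29  C=15  D=16  E=31  F=33  G=28
Turnaround (C−A): A=3  B=26  C=12  D=12  E=27  F=25  G=18

29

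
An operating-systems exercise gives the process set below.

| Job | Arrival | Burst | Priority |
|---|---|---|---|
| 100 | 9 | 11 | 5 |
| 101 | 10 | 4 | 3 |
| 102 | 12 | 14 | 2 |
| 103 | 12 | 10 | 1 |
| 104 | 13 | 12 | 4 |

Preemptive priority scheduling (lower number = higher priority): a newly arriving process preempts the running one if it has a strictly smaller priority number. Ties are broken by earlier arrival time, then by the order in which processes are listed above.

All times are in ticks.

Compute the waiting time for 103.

Timeline: | idle 0-9 | 100 9-10 | 101 10-12 | 103 12-22 | 102 22-36 | 101 36-38 | 104 38-50 | 100 50-60 |
Completion: 100=60  101=38  102=36  103=22  104=50
Waiting(103) = turnaround − burst = 10 − 10 = 0

0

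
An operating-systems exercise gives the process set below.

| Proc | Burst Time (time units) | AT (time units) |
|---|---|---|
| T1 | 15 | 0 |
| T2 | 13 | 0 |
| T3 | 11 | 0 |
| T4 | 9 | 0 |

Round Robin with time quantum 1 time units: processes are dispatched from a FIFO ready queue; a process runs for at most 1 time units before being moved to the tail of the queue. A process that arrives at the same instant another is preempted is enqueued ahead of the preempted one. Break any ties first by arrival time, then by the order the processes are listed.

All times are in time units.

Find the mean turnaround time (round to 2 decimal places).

43.00

Gantt: | T1 0-1 | T2 1-2 | T3 2-3 | T4 3-4 | T1 4-5 | T2 5-6 | T3 6-7 | T4 7-8 | T1 8-9 | T2 9-10 | T3 10-11 | T4 11-12 | T1 12-13 | T2 13-14 | T3 14-15 | T4 15-16 | T1 16-17 | T2 17-18 | T3 18-19 | T4 19-20 | T1 20-21 | T2 21-22 | T3 22-23 | T4 23-24 | T1 24-25 | T2 25-26 | T3 26-27 | T4 27-28 | T1 28-29 | T2 29-30 | T3 30-31 | T4 31-32 | T1 32-33 | T2 33-34 | T3 34-35 | T4 35-36 | T1 36-37 | T2 37-38 | T3 38-39 | T1 39-40 | T2 40-41 | T3 41-42 | T1 42-43 | T2 43-44 | T1 44-45 | T2 45-46 | T1 46-48 |
Completion: T1=48  T2=46  T3=42  T4=36
Turnaround (C−A): T1=48  T2=46  T3=42  T4=36
Turnaround times: T1=48, T2=46, T3=42, T4=36
Average turnaround = (48+46+42+36) / 4 = 172/4 = 43.00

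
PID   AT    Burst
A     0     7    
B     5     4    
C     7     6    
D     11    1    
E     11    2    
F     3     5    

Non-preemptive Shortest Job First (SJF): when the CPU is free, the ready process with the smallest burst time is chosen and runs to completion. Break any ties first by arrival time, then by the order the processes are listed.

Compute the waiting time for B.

Timeline: | A 0-7 | B 7-11 | D 11-12 | E 12-14 | F 14-19 | C 19-25 |
Completion: A=7  B=11  C=25  D=12  E=14  F=19
Turnaround (C−A): A=7  B=6  C=18  D=1  E=3  F=16
Waiting(B) = turnaround − burst = 6 − 4 = 2

2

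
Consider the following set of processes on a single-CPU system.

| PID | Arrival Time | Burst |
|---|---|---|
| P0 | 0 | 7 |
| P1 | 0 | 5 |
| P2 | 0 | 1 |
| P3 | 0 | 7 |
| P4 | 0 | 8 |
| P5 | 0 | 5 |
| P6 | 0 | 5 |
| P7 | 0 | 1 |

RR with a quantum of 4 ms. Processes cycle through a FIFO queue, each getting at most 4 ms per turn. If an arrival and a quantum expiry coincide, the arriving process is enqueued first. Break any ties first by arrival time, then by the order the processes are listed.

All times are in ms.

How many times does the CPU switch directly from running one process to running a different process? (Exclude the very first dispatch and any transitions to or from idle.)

13

Schedule: | P0 0-4 | P1 4-8 | P2 8-9 | P3 9-13 | P4 13-17 | P5 17-21 | P6 21-25 | P7 25-26 | P0 26-29 | P1 29-30 | P3 30-33 | P4 33-37 | P5 37-38 | P6 38-39 |
Completion: P0=29  P1=30  P2=9  P3=33  P4=37  P5=38  P6=39  P7=26
Turnaround (C−A): P0=29  P1=30  P2=9  P3=33  P4=37  P5=38  P6=39  P7=26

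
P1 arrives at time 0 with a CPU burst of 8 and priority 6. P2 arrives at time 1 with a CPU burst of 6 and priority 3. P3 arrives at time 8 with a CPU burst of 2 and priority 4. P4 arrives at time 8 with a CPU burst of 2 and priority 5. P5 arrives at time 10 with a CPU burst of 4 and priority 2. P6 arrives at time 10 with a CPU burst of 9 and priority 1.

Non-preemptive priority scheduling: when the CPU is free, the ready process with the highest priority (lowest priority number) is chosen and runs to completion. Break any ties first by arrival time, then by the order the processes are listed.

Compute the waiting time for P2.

Schedule: | P1 0-8 | P2 8-14 | P6 14-23 | P5 23-27 | P3 27-29 | P4 29-31 |
Completion: P1=8  P2=14  P3=29  P4=31  P5=27  P6=23
Waiting(P2) = turnaround − burst = 13 − 6 = 7

7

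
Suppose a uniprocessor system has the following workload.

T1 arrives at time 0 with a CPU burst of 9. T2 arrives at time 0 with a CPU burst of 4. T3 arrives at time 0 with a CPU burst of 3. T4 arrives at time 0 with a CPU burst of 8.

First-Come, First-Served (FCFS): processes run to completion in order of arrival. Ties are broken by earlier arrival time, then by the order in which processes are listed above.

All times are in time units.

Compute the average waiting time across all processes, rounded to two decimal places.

Schedule: | T1 0-9 | T2 9-13 | T3 13-16 | T4 16-24 |
Completion: T1=9  T2=13  T3=16  T4=24
Waiting times: T1=0, T2=9, T3=13, T4=16
Average waiting = (0+9+13+16) / 4 = 38/4 = 9.50

9.50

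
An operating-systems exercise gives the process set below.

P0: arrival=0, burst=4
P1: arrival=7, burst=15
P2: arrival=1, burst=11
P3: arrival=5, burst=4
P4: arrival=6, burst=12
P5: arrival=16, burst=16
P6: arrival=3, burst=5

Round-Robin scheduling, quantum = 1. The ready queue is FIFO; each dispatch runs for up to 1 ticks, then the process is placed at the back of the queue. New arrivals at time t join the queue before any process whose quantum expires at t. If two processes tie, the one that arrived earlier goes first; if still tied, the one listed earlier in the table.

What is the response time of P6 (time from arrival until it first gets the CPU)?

Gantt: | P0 0-1 | P2 1-2 | P0 2-3 | P2 3-4 | P6 4-5 | P0 5-6 | P2 6-7 | P3 7-8 | P6 8-9 | P4 9-10 | P0 10-11 | P1 11-12 | P2 12-13 | P3 13-14 | P6 14-15 | P4 15-16 | P1 16-17 | P2 17-18 | P3 18-19 | P6 19-20 | P5 20-21 | P4 21-22 | P1 22-23 | P2 23-24 | P3 24-25 | P6 25-26 | P5 26-27 | P4 27-28 | P1 28-29 | P2 29-30 | P5 30-31 | P4 31-32 | P1 32-33 | P2 33-34 | P5 34-35 | P4 35-36 | P1 36-37 | P2 37-38 | P5 38-39 | P4 39-40 | P1 40-41 | P2 41-42 | P5 42-43 | P4 43-44 | P1 44-45 | P2 45-46 | P5 46-47 | P4 47-48 | P1 48-49 | P5 49-50 | P4 50-51 | P1 51-52 | P5 52-53 | P4 53-54 | P1 54-55 | P5 55-56 | P4 56-57 | P1 57-58 | P5 58-59 | P1 59-60 | P5 60-61 | P1 61-62 | P5 62-63 | P1 63-64 | P5 64-67 |
Completion: P0=11  P1=64  P2=46  P3=25  P4=57  P5=67  P6=26
Turnaround (C−A): P0=11  P1=57  P2=45  P3=20  P4=51  P5=51  P6=23
Response(P6) = first start − arrival = 4 − 3 = 1

1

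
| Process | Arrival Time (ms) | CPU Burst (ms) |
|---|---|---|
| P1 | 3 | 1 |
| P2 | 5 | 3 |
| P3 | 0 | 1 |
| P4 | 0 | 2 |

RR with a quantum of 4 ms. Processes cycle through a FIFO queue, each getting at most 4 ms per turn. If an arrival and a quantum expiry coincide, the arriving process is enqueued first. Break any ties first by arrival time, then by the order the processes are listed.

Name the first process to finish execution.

P3

Timeline: | P3 0-1 | P4 1-3 | P1 3-4 | idle 4-5 | P2 5-8 |
Completion: P1=4  P2=8  P3=1  P4=3
Turnaround (C−A): P1=1  P2=3  P3=1  P4=3
Finish order: P3 → P4 → P1 → P2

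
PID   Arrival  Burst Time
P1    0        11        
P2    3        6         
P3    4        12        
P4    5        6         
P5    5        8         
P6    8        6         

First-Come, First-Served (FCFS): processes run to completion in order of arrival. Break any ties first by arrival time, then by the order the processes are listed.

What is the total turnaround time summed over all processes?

159

Schedule: | P1 0-11 | P2 11-17 | P3 17-29 | P4 29-35 | P5 35-43 | P6 43-49 |
Completion: P1=11  P2=17  P3=29  P4=35  P5=43  P6=49
Turnaround (C−A): P1=11  P2=14  P3=25  P4=30  P5=38  P6=41
Turnaround = completion − arrival: P1=11, P2=14, P3=25, P4=30, P5=38, P6=41
Total turnaround = 11 + 14 + 25 + 30 + 38 + 41 = 159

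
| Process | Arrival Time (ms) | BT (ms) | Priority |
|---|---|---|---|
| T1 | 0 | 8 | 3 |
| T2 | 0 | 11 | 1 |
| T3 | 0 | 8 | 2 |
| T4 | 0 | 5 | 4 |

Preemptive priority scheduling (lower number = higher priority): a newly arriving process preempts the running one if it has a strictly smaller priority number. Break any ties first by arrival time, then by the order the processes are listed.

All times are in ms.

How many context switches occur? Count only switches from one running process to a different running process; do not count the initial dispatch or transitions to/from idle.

Schedule: | T2 0-11 | T3 11-19 | T1 19-27 | T4 27-32 |
Completion: T1=27  T2=11  T3=19  T4=32

3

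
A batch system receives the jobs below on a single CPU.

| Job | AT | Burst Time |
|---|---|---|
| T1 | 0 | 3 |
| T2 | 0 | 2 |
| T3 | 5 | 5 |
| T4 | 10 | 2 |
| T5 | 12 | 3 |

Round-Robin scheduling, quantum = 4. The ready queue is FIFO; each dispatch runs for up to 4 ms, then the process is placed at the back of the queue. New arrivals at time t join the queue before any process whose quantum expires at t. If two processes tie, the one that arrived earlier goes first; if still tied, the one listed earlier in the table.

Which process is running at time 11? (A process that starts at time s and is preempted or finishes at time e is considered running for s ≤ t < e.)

Schedule: | T1 0-3 | T2 3-5 | T3 5-10 | T4 10-12 | T5 12-15 |
Completion: T1=3  T2=5  T3=10  T4=12  T5=15
Turnaround (C−A): T1=3  T2=5  T3=5  T4=2  T5=3

T4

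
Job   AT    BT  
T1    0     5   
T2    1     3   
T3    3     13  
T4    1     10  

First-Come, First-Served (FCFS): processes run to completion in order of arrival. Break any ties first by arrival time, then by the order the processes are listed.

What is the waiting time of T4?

Timeline: | T1 0-5 | T2 5-8 | T4 8-18 | T3 18-31 |
Completion: T1=5  T2=8  T3=31  T4=18
Waiting(T4) = turnaround − burst = 17 − 10 = 7

7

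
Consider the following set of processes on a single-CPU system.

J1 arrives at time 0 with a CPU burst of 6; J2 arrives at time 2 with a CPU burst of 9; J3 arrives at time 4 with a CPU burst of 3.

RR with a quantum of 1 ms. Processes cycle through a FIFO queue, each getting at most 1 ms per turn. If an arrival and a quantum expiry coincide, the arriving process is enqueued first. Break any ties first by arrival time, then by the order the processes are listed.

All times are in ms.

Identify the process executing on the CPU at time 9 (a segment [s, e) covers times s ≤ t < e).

Schedule: | J1 0-2 | J2 2-3 | J1 3-4 | J2 4-5 | J3 5-6 | J1 6-7 | J2 7-8 | J3 8-9 | J1 9-10 | J2 10-11 | J3 11-12 | J1 12-13 | J2 13-18 |
Completion: J1=13  J2=18  J3=12
Turnaround (C−A): J1=13  J2=16  J3=8

J1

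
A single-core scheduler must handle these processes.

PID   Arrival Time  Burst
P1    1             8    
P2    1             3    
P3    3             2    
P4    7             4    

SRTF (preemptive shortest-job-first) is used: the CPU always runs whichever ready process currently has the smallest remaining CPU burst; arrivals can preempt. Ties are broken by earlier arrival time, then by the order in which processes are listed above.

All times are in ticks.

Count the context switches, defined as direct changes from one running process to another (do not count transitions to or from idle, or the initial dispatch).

4

Gantt: | idle 0-1 | P2 1-4 | P3 4-6 | P1 6-7 | P4 7-11 | P1 11-18 |
Completion: P1=18  P2=4  P3=6  P4=11
Turnaround (C−A): P1=17  P2=3  P3=3  P4=4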